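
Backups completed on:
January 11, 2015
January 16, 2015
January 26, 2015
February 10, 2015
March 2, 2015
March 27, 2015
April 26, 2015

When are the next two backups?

May 31, 2015; July 10, 2015

The spacing grows by 5 each time: 5, 10, 15, 20, 25, 30 days.
Next gap: 35 days. April 26, 2015 + 35 days = May 31, 2015.
Next gap: 40 days. May 31, 2015 + 40 days = July 10, 2015.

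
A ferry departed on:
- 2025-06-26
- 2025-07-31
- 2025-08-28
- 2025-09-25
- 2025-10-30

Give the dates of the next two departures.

These are Thursdays with 35, 28, 28, 35-day gaps.
Each is the final Thursday of its month — 2025-07-31 is past the 28th, so '4th Thursday' doesn't fit.
November 2025 ends with Thursday 2025-11-27.
December 2025 ends with Thursday 2025-12-25.

2025-11-27, 2025-12-25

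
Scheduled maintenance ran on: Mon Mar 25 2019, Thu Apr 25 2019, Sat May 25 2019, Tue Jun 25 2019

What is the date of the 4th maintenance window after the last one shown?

Fri Oct 25 2019

Gaps: 31, 30, 31 days — not constant. Every event is on the 25th of the month.
Pattern: the 25th of each month.
Next: July 2019 → Thu Jul 25 2019.
Next: August 2019 → Sun Aug 25 2019.
Next: September 2019 → Wed Sep 25 2019.
Next: October 2019 → Fri Oct 25 2019.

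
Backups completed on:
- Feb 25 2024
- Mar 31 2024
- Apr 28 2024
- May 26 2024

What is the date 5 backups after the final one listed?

Oct 27 2024

All Sundays; the gaps (35, 28, 28) vary with month length.
This is the last Sunday of each month.
June 2024 ends with Sunday Jun 30 2024.
July 2024 ends with Sunday Jul 28 2024.
August 2024 ends with Sunday Aug 25 2024.
September 2024 ends with Sunday Sep 29 2024.
Last Sunday of October 2024: Oct 27 2024.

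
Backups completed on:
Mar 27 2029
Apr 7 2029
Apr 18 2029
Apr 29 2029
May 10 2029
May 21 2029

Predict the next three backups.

The spacing is 11, 11, 11, 11, 11 days — always 11 days.
May 21 2029 + 11 days = Jun 1 2029.
Jun 1 2029 + 11 days = Jun 12 2029.
Jun 12 2029 + 11 days = Jun 23 2029.

Jun 1 2029, Jun 12 2029, Jun 23 2029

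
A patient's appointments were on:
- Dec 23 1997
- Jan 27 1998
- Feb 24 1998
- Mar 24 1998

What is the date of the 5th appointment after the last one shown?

Aug 25 1998

Gaps: 35, 28, 28 days — a mix of 28 and 35. Every date is a Tuesday.
Each is the 4th Tuesday of its month.
April 1998 — 4th Tuesday is Apr 28 1998.
4th Tuesday of May 1998: May 26 1998.
4th Tuesday of June 1998: Jun 23 1998.
July 1998 — 4th Tuesday is Jul 28 1998.
August 1998 — 4th Tuesday is Aug 25 1998.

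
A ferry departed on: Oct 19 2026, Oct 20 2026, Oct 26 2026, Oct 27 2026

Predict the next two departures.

Nov 2 2026, Nov 3 2026

Gaps: 1, 6, 1 days — not constant, but cyclic with period 2.
The events fall on every Monday and Tuesday.
The following Monday is Nov 2 2026.
The following Tuesday is Nov 3 2026.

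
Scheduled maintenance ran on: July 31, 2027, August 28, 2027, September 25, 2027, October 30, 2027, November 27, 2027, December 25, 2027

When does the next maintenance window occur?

January 29, 2028

Every date is a Saturday; gaps 28, 28, 35, 28, 28 days.
Each is the last Saturday of its month (at least one falls on the 29th or later, ruling out '4th Saturday').
January 2028 ends with Saturday January 29, 2028.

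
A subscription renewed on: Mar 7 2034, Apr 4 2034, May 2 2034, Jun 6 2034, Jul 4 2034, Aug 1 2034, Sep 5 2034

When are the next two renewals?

These are Tuesdays at 28- or 35-day spacing (28, 28, 35, 28, 28, 35).
The pattern: 1st Tuesday of the month.
1st Tuesday of October 2034: Oct 3 2034.
1st Tuesday of November 2034: Nov 7 2034.

Oct 3 2034, Nov 7 2034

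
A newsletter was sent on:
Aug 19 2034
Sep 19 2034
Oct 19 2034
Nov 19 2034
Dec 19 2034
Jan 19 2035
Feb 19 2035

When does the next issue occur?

Mar 19 2035

The day-of-month is always 19 (31, 30, 31, 30, 31, 31 days between events).
So this recurs on the 19th of each month.
March 2035: Mar 19 2035.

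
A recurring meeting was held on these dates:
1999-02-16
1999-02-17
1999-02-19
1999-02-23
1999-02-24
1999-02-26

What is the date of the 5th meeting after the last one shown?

Every event lands on a Tuesday or Wednesday or Friday (gaps cycle 1, 2, 4, 1, 2).
So the schedule is: every Tuesday, Wednesday and Friday.
Next Tuesday: 1999-03-02.
The following Wednesday is 1999-03-03.
Next Friday: 1999-03-05.
Next Tuesday: 1999-03-09.
Next Wednesday: 1999-03-10.

1999-03-10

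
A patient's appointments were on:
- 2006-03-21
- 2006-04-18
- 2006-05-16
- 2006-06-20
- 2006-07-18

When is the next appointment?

2006-08-15

Gaps: 28, 28, 35, 28 days — a mix of 28 and 35. Every date is a Tuesday.
Each is the 3rd Tuesday of its month.
August 2006 — 3rd Tuesday is 2006-08-15.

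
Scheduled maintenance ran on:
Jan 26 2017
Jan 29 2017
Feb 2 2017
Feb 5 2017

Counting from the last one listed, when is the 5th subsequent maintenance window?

The gap pattern 3, 4, 3 repeats every 2 events.
These are the Thursdays and Sundays of each week.
Next Thursday: Feb 9 2017.
Next Sunday: Feb 12 2017.
The following Thursday is Feb 16 2017.
The following Sunday is Feb 19 2017.
The following Thursday is Feb 23 2017.

Feb 23 2017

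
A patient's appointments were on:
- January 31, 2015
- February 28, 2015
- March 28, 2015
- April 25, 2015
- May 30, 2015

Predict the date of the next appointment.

June 27, 2015

Every date is a Saturday; gaps 28, 28, 28, 35 days.
Each is the last Saturday of its month (at least one falls on the 29th or later, ruling out '4th Saturday').
June 2015 ends with Saturday June 27, 2015.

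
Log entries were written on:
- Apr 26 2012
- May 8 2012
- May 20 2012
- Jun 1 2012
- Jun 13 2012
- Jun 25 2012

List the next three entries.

Jul 7 2012, Jul 19 2012, Jul 31 2012

Gaps between consecutive events: 12, 12, 12, 12, 12 days — a constant 12-day interval.
Jun 25 2012 + 12 days = Jul 7 2012.
Jul 7 2012 + 12 days = Jul 19 2012.
Jul 19 2012 + 12 days = Jul 31 2012.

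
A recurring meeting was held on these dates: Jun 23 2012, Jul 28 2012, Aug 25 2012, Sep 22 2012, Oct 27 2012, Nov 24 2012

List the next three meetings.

Dec 22 2012, Jan 26 2013, Feb 23 2013

All dates are Saturdays, 35, 28, 28, 35, 28 days apart.
Specifically, the 4th Saturday of each month.
December 2012 — 4th Saturday is Dec 22 2012.
January 2013 — 4th Saturday is Jan 26 2013.
February 2013 — 4th Saturday is Feb 23 2013.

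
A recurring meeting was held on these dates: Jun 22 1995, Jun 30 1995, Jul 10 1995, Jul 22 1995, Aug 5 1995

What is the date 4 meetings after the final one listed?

Oct 20 1995

The spacing grows by 2 each time: 8, 10, 12, 14 days.
Next gap: 16 days. Aug 5 1995 + 16 days = Aug 21 1995.
Next gap: 18 days. Aug 21 1995 + 18 days = Sep 8 1995.
Next gap: 20 days. Sep 8 1995 + 20 days = Sep 28 1995.
Next gap: 22 days. Sep 28 1995 + 22 days = Oct 20 1995.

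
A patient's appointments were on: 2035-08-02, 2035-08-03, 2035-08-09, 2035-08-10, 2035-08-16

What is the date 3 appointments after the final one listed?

The gap pattern 1, 6, 1, 6 repeats every 2 events.
These are the Thursdays and Fridays of each week.
The following Friday is 2035-08-17.
The following Thursday is 2035-08-23.
Next Friday: 2035-08-24.

2035-08-24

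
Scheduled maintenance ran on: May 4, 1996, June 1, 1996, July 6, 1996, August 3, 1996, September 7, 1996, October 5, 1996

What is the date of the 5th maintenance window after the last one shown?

March 1, 1997

All dates are Saturdays, 28, 35, 28, 35, 28 days apart.
Specifically, the 1st Saturday of each month.
November 1996 — 1st Saturday is November 2, 1996.
1st Saturday of December 1996: December 7, 1996.
January 1997 — 1st Saturday is January 4, 1997.
February 1997 — 1st Saturday is February 1, 1997.
March 1997 — 1st Saturday is March 1, 1997.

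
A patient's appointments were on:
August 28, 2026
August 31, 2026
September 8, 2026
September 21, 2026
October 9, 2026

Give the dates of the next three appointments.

November 1, 2026; November 29, 2026; January 1, 2027

Gaps: 3, 8, 13, 18 days — each gap is 5 larger than the previous one.
Next gap: 23 days. October 9, 2026 + 23 days = November 1, 2026.
Next gap: 28 days. November 1, 2026 + 28 days = November 29, 2026.
Next gap: 33 days. November 29, 2026 + 33 days = January 1, 2027.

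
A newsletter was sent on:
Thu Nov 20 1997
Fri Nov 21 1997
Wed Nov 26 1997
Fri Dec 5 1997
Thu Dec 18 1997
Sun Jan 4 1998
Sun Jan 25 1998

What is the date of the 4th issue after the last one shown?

Gaps: 1, 5, 9, 13, 17, 21 days — each gap is 4 larger than the previous one.
Next gap: 25 days. Sun Jan 25 1998 + 25 days = Thu Feb 19 1998.
Next gap: 29 days. Thu Feb 19 1998 + 29 days = Fri Mar 20 1998.
Next gap: 33 days. Fri Mar 20 1998 + 33 days = Wed Apr 22 1998.
Next gap: 37 days. Wed Apr 22 1998 + 37 days = Fri May 29 1998.

Fri May 29 1998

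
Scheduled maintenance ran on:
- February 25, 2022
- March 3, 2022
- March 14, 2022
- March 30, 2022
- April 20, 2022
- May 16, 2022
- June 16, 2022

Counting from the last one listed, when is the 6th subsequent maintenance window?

April 3, 2023

Gaps: 6, 11, 16, 21, 26, 31 days — each gap is 5 larger than the previous one.
Next gap: 36 days. June 16, 2022 + 36 days = July 22, 2022.
Next gap: 41 days. July 22, 2022 + 41 days = September 1, 2022.
Next gap: 46 days. September 1, 2022 + 46 days = October 17, 2022.
Next gap: 51 days. October 17, 2022 + 51 days = December 7, 2022.
Next gap: 56 days. December 7, 2022 + 56 days = February 1, 2023.
Next gap: 61 days. February 1, 2023 + 61 days = April 3, 2023.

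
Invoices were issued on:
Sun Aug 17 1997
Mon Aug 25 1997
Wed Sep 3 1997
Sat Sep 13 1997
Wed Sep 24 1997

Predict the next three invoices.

Intervals are 8, 9, 10, 11 days — an arithmetic progression with common difference 1.
Next gap: 12 days. Wed Sep 24 1997 + 12 days = Mon Oct 6 1997.
Next gap: 13 days. Mon Oct 6 1997 + 13 days = Sun Oct 19 1997.
Next gap: 14 days. Sun Oct 19 1997 + 14 days = Sun Nov 2 1997.

Mon Oct 6 1997, Sun Oct 19 1997, Sun Nov 2 1997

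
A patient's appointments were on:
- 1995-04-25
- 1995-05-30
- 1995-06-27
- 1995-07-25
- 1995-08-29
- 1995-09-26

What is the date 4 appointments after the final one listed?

1996-01-30

These are Tuesdays with 35, 28, 28, 35, 28-day gaps.
Each is the final Tuesday of its month — 1995-05-30 is past the 28th, so '4th Tuesday' doesn't fit.
Last Tuesday of October 1995: 1995-10-31.
November 1995 ends with Tuesday 1995-11-28.
December 1995 ends with Tuesday 1995-12-26.
Last Tuesday of January 1996: 1996-01-30.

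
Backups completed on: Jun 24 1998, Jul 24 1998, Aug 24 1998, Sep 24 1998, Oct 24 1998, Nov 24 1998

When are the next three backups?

Dec 24 1998, Jan 24 1999, Feb 24 1999

The day-of-month is always 24 (30, 31, 31, 30, 31 days between events).
So this recurs on the 24th of each month.
December 1998: Dec 24 1998.
Next: January 1999 → Jan 24 1999.
Next: February 1999 → Feb 24 1999.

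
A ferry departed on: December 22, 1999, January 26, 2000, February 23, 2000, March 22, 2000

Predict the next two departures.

April 26, 2000; May 24, 2000

All dates are Wednesdays, 35, 28, 28 days apart.
Specifically, the 4th Wednesday of each month.
April 2000 — 4th Wednesday is April 26, 2000.
May 2000 — 4th Wednesday is May 24, 2000.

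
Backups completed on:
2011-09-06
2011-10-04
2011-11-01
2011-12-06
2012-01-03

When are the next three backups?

All dates are Tuesdays, 28, 28, 35, 28 days apart.
Specifically, the 1st Tuesday of each month.
1st Tuesday of February 2012: 2012-02-07.
1st Tuesday of March 2012: 2012-03-06.
1st Tuesday of April 2012: 2012-04-03.

2012-02-07, 2012-03-06, 2012-04-03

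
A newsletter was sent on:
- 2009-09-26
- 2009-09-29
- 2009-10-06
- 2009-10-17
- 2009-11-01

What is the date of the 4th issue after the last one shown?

2010-02-09

Intervals are 3, 7, 11, 15 days — an arithmetic progression with common difference 4.
Next gap: 19 days. 2009-11-01 + 19 days = 2009-11-20.
Next gap: 23 days. 2009-11-20 + 23 days = 2009-12-13.
Next gap: 27 days. 2009-12-13 + 27 days = 2010-01-09.
Next gap: 31 days. 2010-01-09 + 31 days = 2010-02-09.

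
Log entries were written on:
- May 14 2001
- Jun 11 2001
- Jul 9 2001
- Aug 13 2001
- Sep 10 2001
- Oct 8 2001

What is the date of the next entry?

Gaps: 28, 28, 35, 28, 28 days — a mix of 28 and 35. Every date is a Monday.
Each is the 2nd Monday of its month.
2nd Monday of November 2001: Nov 12 2001.

Nov 12 2001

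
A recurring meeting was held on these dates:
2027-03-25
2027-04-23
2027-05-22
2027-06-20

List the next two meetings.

Gaps between consecutive events: 29, 29, 29 days — a constant 29-day interval.
2027-06-20 + 29 days = 2027-07-19.
2027-07-19 + 29 days = 2027-08-17.

2027-07-19, 2027-08-17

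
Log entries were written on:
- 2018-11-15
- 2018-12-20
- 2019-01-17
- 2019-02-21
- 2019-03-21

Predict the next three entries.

All dates are Thursdays, 35, 28, 35, 28 days apart.
Specifically, the 3rd Thursday of each month.
3rd Thursday of April 2019: 2019-04-18.
May 2019 — 3rd Thursday is 2019-05-16.
3rd Thursday of June 2019: 2019-06-20.

2019-04-18, 2019-05-16, 2019-06-20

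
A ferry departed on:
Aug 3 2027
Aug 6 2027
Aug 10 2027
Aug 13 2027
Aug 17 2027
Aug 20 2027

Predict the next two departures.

Aug 24 2027, Aug 27 2027

The gap pattern 3, 4, 3, 4, 3 repeats every 2 events.
These are the Tuesdays and Fridays of each week.
Next Tuesday: Aug 24 2027.
The following Friday is Aug 27 2027.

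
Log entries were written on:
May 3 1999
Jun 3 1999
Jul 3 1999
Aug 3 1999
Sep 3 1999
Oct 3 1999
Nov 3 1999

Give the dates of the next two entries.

Gaps: 31, 30, 31, 31, 30, 31 days — not constant. Every event is on the 3rd of the month.
Pattern: the 3rd of each month.
December 1999: Dec 3 1999.
Next: January 2000 → Jan 3 2000.

Dec 3 1999, Jan 3 2000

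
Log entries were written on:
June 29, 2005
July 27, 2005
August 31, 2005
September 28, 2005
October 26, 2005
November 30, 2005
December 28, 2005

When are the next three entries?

Every date is a Wednesday; gaps 28, 35, 28, 28, 35, 28 days.
Each is the last Wednesday of its month (at least one falls on the 29th or later, ruling out '4th Wednesday').
Last Wednesday of January 2006: January 25, 2006.
February 2006 ends with Wednesday February 22, 2006.
March 2006 ends with Wednesday March 29, 2006.

January 25, 2006; February 22, 2006; March 29, 2006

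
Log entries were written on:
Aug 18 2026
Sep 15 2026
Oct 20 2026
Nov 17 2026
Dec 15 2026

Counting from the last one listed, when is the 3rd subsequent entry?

Mar 16 2027

Gaps: 28, 35, 28, 28 days — a mix of 28 and 35. Every date is a Tuesday.
Each is the 3rd Tuesday of its month.
3rd Tuesday of January 2027: Jan 19 2027.
February 2027 — 3rd Tuesday is Feb 16 2027.
March 2027 — 3rd Tuesday is Mar 16 2027.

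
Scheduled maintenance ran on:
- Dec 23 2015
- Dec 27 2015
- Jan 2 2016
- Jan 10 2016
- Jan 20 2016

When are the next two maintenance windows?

Feb 1 2016, Feb 15 2016

The spacing grows by 2 each time: 4, 6, 8, 10 days.
Next gap: 12 days. Jan 20 2016 + 12 days = Feb 1 2016.
Next gap: 14 days. Feb 1 2016 + 14 days = Feb 15 2016.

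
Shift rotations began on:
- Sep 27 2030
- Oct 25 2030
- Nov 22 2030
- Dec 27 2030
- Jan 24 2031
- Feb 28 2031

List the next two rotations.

Mar 28 2031, Apr 25 2031

These are Fridays at 28- or 35-day spacing (28, 28, 35, 28, 35).
The pattern: 4th Friday of the month.
4th Friday of March 2031: Mar 28 2031.
4th Friday of April 2031: Apr 25 2031.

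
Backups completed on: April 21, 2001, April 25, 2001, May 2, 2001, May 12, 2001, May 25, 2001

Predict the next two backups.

The spacing grows by 3 each time: 4, 7, 10, 13 days.
Next gap: 16 days. May 25, 2001 + 16 days = June 10, 2001.
Next gap: 19 days. June 10, 2001 + 19 days = June 29, 2001.

June 10, 2001; June 29, 2001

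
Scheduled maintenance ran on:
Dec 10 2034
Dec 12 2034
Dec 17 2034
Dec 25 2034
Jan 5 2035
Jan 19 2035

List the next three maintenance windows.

Intervals are 2, 5, 8, 11, 14 days — an arithmetic progression with common difference 3.
Next gap: 17 days. Jan 19 2035 + 17 days = Feb 5 2035.
Next gap: 20 days. Feb 5 2035 + 20 days = Feb 25 2035.
Next gap: 23 days. Feb 25 2035 + 23 days = Mar 20 2035.

Feb 5 2035, Feb 25 2035, Mar 20 2035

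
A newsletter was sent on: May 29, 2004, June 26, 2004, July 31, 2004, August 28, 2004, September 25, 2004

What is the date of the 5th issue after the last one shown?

February 26, 2005

These are Saturdays with 28, 35, 28, 28-day gaps.
Each is the final Saturday of its month — May 29, 2004 is past the 28th, so '4th Saturday' doesn't fit.
Last Saturday of October 2004: October 30, 2004.
Last Saturday of November 2004: November 27, 2004.
Last Saturday of December 2004: December 25, 2004.
Last Saturday of January 2005: January 29, 2005.
February 2005 ends with Saturday February 26, 2005.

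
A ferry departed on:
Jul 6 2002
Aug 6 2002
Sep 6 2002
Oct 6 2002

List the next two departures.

The day-of-month is always 6 (31, 31, 30 days between events).
So this recurs on the 6th of each month.
November 2002: Nov 6 2002.
Next: December 2002 → Dec 6 2002.

Nov 6 2002, Dec 6 2002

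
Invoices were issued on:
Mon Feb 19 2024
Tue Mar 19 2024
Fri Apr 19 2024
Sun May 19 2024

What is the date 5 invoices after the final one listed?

Gaps: 29, 31, 30 days — not constant. Every event is on the 19th of the month.
Pattern: the 19th of each month.
June 2024: Wed Jun 19 2024.
Next: July 2024 → Fri Jul 19 2024.
August 2024: Mon Aug 19 2024.
September 2024: Thu Sep 19 2024.
October 2024: Sat Oct 19 2024.

Sat Oct 19 2024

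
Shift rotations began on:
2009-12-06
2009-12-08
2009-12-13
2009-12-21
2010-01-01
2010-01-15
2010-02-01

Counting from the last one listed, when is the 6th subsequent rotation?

2010-07-16

Intervals are 2, 5, 8, 11, 14, 17 days — an arithmetic progression with common difference 3.
Next gap: 20 days. 2010-02-01 + 20 days = 2010-02-21.
Next gap: 23 days. 2010-02-21 + 23 days = 2010-03-16.
Next gap: 26 days. 2010-03-16 + 26 days = 2010-04-11.
Next gap: 29 days. 2010-04-11 + 29 days = 2010-05-10.
Next gap: 32 days. 2010-05-10 + 32 days = 2010-06-11.
Next gap: 35 days. 2010-06-11 + 35 days = 2010-07-16.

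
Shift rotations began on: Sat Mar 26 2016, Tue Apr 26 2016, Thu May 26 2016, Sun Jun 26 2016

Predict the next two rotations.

Tue Jul 26 2016, Fri Aug 26 2016

The day-of-month is always 26 (31, 30, 31 days between events).
So this recurs on the 26th of each month.
July 2016: Tue Jul 26 2016.
August 2016: Fri Aug 26 2016.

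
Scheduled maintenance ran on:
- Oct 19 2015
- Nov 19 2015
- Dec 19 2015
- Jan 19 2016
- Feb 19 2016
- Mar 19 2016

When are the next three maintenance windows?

Apr 19 2016, May 19 2016, Jun 19 2016

Gaps: 31, 30, 31, 31, 29 days — not constant. Every event is on the 19th of the month.
Pattern: the 19th of each month.
April 2016: Apr 19 2016.
Next: May 2016 → May 19 2016.
Next: June 2016 → Jun 19 2016.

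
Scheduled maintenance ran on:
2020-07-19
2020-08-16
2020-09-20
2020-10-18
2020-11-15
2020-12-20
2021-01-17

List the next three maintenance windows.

2021-02-21, 2021-03-21, 2021-04-18

All dates are Sundays, 28, 35, 28, 28, 35, 28 days apart.
Specifically, the 3rd Sunday of each month.
3rd Sunday of February 2021: 2021-02-21.
3rd Sunday of March 2021: 2021-03-21.
3rd Sunday of April 2021: 2021-04-18.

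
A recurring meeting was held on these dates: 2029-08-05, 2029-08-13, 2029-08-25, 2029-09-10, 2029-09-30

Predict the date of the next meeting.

The spacing grows by 4 each time: 8, 12, 16, 20 days.
Next gap: 24 days. 2029-09-30 + 24 days = 2029-10-24.

2029-10-24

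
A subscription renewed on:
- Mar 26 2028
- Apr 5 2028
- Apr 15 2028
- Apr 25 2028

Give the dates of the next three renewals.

Every event comes 10 days after the last (10, 10, 10).
Apr 25 2028 + 10 days = May 5 2028.
May 5 2028 + 10 days = May 15 2028.
May 15 2028 + 10 days = May 25 2028.

May 5 2028, May 15 2028, May 25 2028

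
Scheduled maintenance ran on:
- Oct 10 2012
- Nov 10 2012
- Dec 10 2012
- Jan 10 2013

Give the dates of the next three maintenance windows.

Feb 10 2013, Mar 10 2013, Apr 10 2013

Gaps: 31, 30, 31 days — not constant. Every event is on the 10th of the month.
Pattern: the 10th of each month.
February 2013: Feb 10 2013.
March 2013: Mar 10 2013.
Next: April 2013 → Apr 10 2013.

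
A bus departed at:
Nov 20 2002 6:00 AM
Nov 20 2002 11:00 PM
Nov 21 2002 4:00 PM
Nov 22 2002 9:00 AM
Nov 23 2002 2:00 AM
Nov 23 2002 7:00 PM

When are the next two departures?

Spacing: 17, 17, 17, 17, 17 h — constant 17 h.
Nov 23 2002 7:00 PM + 17 h = Nov 24 2002 12:00 PM.
Nov 24 2002 12:00 PM + 17 h = Nov 25 2002 5:00 AM.

Nov 24 2002 12:00 PM, Nov 25 2002 5:00 AM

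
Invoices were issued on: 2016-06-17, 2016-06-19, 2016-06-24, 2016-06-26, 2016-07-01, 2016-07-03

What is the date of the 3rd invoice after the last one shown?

Every event lands on a Friday or Sunday (gaps cycle 2, 5, 2, 5, 2).
So the schedule is: every Friday and Sunday.
Next Friday: 2016-07-08.
Next Sunday: 2016-07-10.
Next Friday: 2016-07-15.

2016-07-15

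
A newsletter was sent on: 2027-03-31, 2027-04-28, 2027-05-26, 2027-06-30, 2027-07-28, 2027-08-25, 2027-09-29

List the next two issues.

2027-10-27, 2027-11-24

Every date is a Wednesday; gaps 28, 28, 35, 28, 28, 35 days.
Each is the last Wednesday of its month (at least one falls on the 29th or later, ruling out '4th Wednesday').
Last Wednesday of October 2027: 2027-10-27.
Last Wednesday of November 2027: 2027-11-24.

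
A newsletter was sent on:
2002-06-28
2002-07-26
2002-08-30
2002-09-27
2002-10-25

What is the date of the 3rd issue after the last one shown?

2003-01-31

These are Fridays with 28, 35, 28, 28-day gaps.
Each is the final Friday of its month — 2002-08-30 is past the 28th, so '4th Friday' doesn't fit.
Last Friday of November 2002: 2002-11-29.
December 2002 ends with Friday 2002-12-27.
January 2003 ends with Friday 2003-01-31.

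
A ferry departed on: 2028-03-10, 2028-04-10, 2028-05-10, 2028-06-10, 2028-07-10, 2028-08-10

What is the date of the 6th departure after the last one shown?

The day-of-month is always 10 (31, 30, 31, 30, 31 days between events).
So this recurs on the 10th of each month.
September 2028: 2028-09-10.
Next: October 2028 → 2028-10-10.
Next: November 2028 → 2028-11-10.
Next: December 2028 → 2028-12-10.
Next: January 2029 → 2029-01-10.
Next: February 2029 → 2029-02-10.

2029-02-10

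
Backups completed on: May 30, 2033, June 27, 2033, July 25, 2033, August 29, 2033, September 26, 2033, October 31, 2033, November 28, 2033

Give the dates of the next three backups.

December 26, 2033; January 30, 2034; February 27, 2034

All Mondays; the gaps (28, 28, 35, 28, 35, 28) vary with month length.
This is the last Monday of each month.
December 2033 ends with Monday December 26, 2033.
January 2034 ends with Monday January 30, 2034.
Last Monday of February 2034: February 27, 2034.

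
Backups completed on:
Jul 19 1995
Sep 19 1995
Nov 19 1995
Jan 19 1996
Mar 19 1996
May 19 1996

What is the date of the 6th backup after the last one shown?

May 19 1997

Each date is the 19th; the gaps (62, 61, 61, 60, 61) track the month lengths.
The rule is the 19th of every 2 months.
July 1996: Jul 19 1996.
Next: September 1996 → Sep 19 1996.
Next: November 1996 → Nov 19 1996.
January 1997: Jan 19 1997.
Next: March 1997 → Mar 19 1997.
May 1997: May 19 1997.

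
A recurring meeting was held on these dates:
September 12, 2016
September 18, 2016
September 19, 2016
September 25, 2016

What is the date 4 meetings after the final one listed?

Gaps: 6, 1, 6 days — not constant, but cyclic with period 2.
The events fall on every Monday and Sunday.
The following Monday is September 26, 2016.
Next Sunday: October 2, 2016.
The following Monday is October 3, 2016.
Next Sunday: October 9, 2016.

October 9, 2016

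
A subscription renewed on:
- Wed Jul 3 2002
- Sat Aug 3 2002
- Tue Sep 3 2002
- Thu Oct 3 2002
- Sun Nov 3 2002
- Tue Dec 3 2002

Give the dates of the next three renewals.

Each date is the 3rd; the gaps (31, 31, 30, 31, 30) track the month lengths.
The rule is the 3rd of each month.
January 2003: Fri Jan 3 2003.
February 2003: Mon Feb 3 2003.
March 2003: Mon Mar 3 2003.

Fri Jan 3 2003, Mon Feb 3 2003, Mon Mar 3 2003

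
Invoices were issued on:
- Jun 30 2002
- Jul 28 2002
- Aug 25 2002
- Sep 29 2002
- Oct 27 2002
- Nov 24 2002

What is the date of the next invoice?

Dec 29 2002

Every date is a Sunday; gaps 28, 28, 35, 28, 28 days.
Each is the last Sunday of its month (at least one falls on the 29th or later, ruling out '4th Sunday').
December 2002 ends with Sunday Dec 29 2002.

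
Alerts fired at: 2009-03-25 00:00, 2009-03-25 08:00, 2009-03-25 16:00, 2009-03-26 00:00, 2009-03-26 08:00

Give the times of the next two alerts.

2009-03-26 16:00, 2009-03-27 00:00

Gaps: 8, 8, 8, 8 hours — each event is 8 hours after the previous one.
2009-03-26 08:00 + 8 h = 2009-03-26 16:00.
2009-03-26 16:00 + 8 h = 2009-03-27 00:00.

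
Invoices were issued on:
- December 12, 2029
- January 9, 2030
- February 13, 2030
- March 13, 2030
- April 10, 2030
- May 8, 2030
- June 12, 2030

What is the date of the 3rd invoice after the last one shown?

September 11, 2030

Gaps: 28, 35, 28, 28, 28, 35 days — a mix of 28 and 35. Every date is a Wednesday.
Each is the 2nd Wednesday of its month.
July 2030 — 2nd Wednesday is July 10, 2030.
2nd Wednesday of August 2030: August 14, 2030.
September 2030 — 2nd Wednesday is September 11, 2030.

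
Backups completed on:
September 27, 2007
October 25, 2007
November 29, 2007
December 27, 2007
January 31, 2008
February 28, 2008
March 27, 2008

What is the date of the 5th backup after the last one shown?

All Thursdays; the gaps (28, 35, 28, 35, 28, 28) vary with month length.
This is the last Thursday of each month.
April 2008 ends with Thursday April 24, 2008.
Last Thursday of May 2008: May 29, 2008.
Last Thursday of June 2008: June 26, 2008.
Last Thursday of July 2008: July 31, 2008.
Last Thursday of August 2008: August 28, 2008.

August 28, 2008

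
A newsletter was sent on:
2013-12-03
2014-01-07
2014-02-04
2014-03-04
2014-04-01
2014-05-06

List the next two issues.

All dates are Tuesdays, 35, 28, 28, 28, 35 days apart.
Specifically, the 1st Tuesday of each month.
June 2014 — 1st Tuesday is 2014-06-03.
1st Tuesday of July 2014: 2014-07-01.

2014-06-03, 2014-07-01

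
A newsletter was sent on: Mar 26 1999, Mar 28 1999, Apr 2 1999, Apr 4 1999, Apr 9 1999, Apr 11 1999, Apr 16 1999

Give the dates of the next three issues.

Apr 18 1999, Apr 23 1999, Apr 25 1999

Every event lands on a Friday or Sunday (gaps cycle 2, 5, 2, 5, 2, 5).
So the schedule is: every Friday and Sunday.
The following Sunday is Apr 18 1999.
Next Friday: Apr 23 1999.
Next Sunday: Apr 25 1999.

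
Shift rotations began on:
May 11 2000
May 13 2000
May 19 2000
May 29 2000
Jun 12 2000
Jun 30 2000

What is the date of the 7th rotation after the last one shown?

Feb 23 2001

Intervals are 2, 6, 10, 14, 18 days — an arithmetic progression with common difference 4.
Next gap: 22 days. Jun 30 2000 + 22 days = Jul 22 2000.
Next gap: 26 days. Jul 22 2000 + 26 days = Aug 17 2000.
Next gap: 30 days. Aug 17 2000 + 30 days = Sep 16 2000.
Next gap: 34 days. Sep 16 2000 + 34 days = Oct 20 2000.
Next gap: 38 days. Oct 20 2000 + 38 days = Nov 27 2000.
Next gap: 42 days. Nov 27 2000 + 42 days = Jan 8 2001.
Next gap: 46 days. Jan 8 2001 + 46 days = Feb 23 2001.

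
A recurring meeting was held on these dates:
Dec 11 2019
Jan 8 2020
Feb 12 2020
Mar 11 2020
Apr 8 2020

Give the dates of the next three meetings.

May 13 2020, Jun 10 2020, Jul 8 2020

All dates are Wednesdays, 28, 35, 28, 28 days apart.
Specifically, the 2nd Wednesday of each month.
2nd Wednesday of May 2020: May 13 2020.
2nd Wednesday of June 2020: Jun 10 2020.
July 2020 — 2nd Wednesday is Jul 8 2020.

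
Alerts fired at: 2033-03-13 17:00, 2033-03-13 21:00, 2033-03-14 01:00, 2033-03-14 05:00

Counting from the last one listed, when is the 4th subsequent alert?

2033-03-14 21:00

Spacing: 4, 4, 4 h — constant 4 h.
2033-03-14 05:00 + 4 h = 2033-03-14 09:00.
2033-03-14 09:00 + 4 h = 2033-03-14 13:00.
2033-03-14 13:00 + 4 h = 2033-03-14 17:00.
2033-03-14 17:00 + 4 h = 2033-03-14 21:00.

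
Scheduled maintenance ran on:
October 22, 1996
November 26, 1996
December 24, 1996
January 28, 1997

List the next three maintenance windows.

Gaps: 35, 28, 35 days — a mix of 28 and 35. Every date is a Tuesday.
Each is the 4th Tuesday of its month.
4th Tuesday of February 1997: February 25, 1997.
March 1997 — 4th Tuesday is March 25, 1997.
4th Tuesday of April 1997: April 22, 1997.

February 25, 1997; March 25, 1997; April 22, 1997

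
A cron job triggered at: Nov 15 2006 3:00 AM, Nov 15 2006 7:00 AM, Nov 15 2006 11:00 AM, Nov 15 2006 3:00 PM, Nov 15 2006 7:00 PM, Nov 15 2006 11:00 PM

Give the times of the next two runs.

Gaps: 4, 4, 4, 4, 4 hours — each event is 4 hours after the previous one.
Nov 15 2006 11:00 PM + 4 h = Nov 16 2006 3:00 AM.
Nov 16 2006 3:00 AM + 4 h = Nov 16 2006 7:00 AM.

Nov 16 2006 3:00 AM, Nov 16 2006 7:00 AM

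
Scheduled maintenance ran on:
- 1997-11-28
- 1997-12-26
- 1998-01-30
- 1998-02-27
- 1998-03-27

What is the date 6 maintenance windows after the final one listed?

1998-09-25

All Fridays; the gaps (28, 35, 28, 28) vary with month length.
This is the last Friday of each month.
Last Friday of April 1998: 1998-04-24.
May 1998 ends with Friday 1998-05-29.
Last Friday of June 1998: 1998-06-26.
Last Friday of July 1998: 1998-07-31.
Last Friday of August 1998: 1998-08-28.
Last Friday of September 1998: 1998-09-25.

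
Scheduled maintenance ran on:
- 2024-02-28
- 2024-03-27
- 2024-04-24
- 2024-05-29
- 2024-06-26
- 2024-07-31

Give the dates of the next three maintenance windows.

All Wednesdays; the gaps (28, 28, 35, 28, 35) vary with month length.
This is the last Wednesday of each month.
August 2024 ends with Wednesday 2024-08-28.
September 2024 ends with Wednesday 2024-09-25.
Last Wednesday of October 2024: 2024-10-30.

2024-08-28, 2024-09-25, 2024-10-30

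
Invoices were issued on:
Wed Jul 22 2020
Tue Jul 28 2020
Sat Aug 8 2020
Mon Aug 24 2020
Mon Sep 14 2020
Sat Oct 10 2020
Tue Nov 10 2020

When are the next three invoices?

Wed Dec 16 2020, Tue Jan 26 2021, Sat Mar 13 2021

The spacing grows by 5 each time: 6, 11, 16, 21, 26, 31 days.
Next gap: 36 days. Tue Nov 10 2020 + 36 days = Wed Dec 16 2020.
Next gap: 41 days. Wed Dec 16 2020 + 41 days = Tue Jan 26 2021.
Next gap: 46 days. Tue Jan 26 2021 + 46 days = Sat Mar 13 2021.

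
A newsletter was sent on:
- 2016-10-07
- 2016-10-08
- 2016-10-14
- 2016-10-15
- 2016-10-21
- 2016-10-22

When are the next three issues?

Gaps: 1, 6, 1, 6, 1 days — not constant, but cyclic with period 2.
The events fall on every Friday and Saturday.
Next Friday: 2016-10-28.
The following Saturday is 2016-10-29.
Next Friday: 2016-11-04.

2016-10-28, 2016-10-29, 2016-11-04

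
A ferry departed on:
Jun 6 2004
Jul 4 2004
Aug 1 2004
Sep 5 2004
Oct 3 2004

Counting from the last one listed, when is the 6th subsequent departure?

Gaps: 28, 28, 35, 28 days — a mix of 28 and 35. Every date is a Sunday.
Each is the 1st Sunday of its month.
1st Sunday of November 2004: Nov 7 2004.
December 2004 — 1st Sunday is Dec 5 2004.
January 2005 — 1st Sunday is Jan 2 2005.
February 2005 — 1st Sunday is Feb 6 2005.
1st Sunday of March 2005: Mar 6 2005.
April 2005 — 1st Sunday is Apr 3 2005.

Apr 3 2005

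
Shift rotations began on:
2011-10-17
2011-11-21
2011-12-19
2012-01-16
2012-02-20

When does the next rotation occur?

These are Mondays at 28- or 35-day spacing (35, 28, 28, 35).
The pattern: 3rd Monday of the month.
March 2012 — 3rd Monday is 2012-03-19.

2012-03-19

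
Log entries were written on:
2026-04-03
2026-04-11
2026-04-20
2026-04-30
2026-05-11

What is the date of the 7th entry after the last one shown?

2026-08-24

Intervals are 8, 9, 10, 11 days — an arithmetic progression with common difference 1.
Next gap: 12 days. 2026-05-11 + 12 days = 2026-05-23.
Next gap: 13 days. 2026-05-23 + 13 days = 2026-06-05.
Next gap: 14 days. 2026-06-05 + 14 days = 2026-06-19.
Next gap: 15 days. 2026-06-19 + 15 days = 2026-07-04.
Next gap: 16 days. 2026-07-04 + 16 days = 2026-07-20.
Next gap: 17 days. 2026-07-20 + 17 days = 2026-08-06.
Next gap: 18 days. 2026-08-06 + 18 days = 2026-08-24.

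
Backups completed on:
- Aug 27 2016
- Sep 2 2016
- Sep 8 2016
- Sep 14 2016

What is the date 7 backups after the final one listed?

Gaps between consecutive events: 6, 6, 6 days — a constant 6-day interval.
Sep 14 2016 + 6 days = Sep 20 2016.
Sep 20 2016 + 6 days = Sep 26 2016.
Sep 26 2016 + 6 days = Oct 2 2016.
Oct 2 2016 + 6 days = Oct 8 2016.
Oct 8 2016 + 6 days = Oct 14 2016.
Oct 14 2016 + 6 days = Oct 20 2016.
Oct 20 2016 + 6 days = Oct 26 2016.

Oct 26 2016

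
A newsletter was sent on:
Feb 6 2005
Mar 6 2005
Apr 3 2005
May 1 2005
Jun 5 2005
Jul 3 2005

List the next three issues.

Aug 7 2005, Sep 4 2005, Oct 2 2005

These are Sundays at 28- or 35-day spacing (28, 28, 28, 35, 28).
The pattern: 1st Sunday of the month.
1st Sunday of August 2005: Aug 7 2005.
September 2005 — 1st Sunday is Sep 4 2005.
October 2005 — 1st Sunday is Oct 2 2005.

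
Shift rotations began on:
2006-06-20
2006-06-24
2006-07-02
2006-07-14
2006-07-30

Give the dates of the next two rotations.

Intervals are 4, 8, 12, 16 days — an arithmetic progression with common difference 4.
Next gap: 20 days. 2006-07-30 + 20 days = 2006-08-19.
Next gap: 24 days. 2006-08-19 + 24 days = 2006-09-12.

2006-08-19, 2006-09-12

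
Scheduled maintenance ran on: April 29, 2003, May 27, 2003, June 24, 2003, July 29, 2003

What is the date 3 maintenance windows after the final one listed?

These are Tuesdays with 28, 28, 35-day gaps.
Each is the final Tuesday of its month — April 29, 2003 is past the 28th, so '4th Tuesday' doesn't fit.
Last Tuesday of August 2003: August 26, 2003.
September 2003 ends with Tuesday September 30, 2003.
October 2003 ends with Tuesday October 28, 2003.

October 28, 2003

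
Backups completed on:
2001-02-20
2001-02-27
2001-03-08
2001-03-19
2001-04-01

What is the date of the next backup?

2001-04-16

Intervals are 7, 9, 11, 13 days — an arithmetic progression with common difference 2.
Next gap: 15 days. 2001-04-01 + 15 days = 2001-04-16.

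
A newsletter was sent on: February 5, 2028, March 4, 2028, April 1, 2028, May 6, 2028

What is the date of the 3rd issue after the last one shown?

Gaps: 28, 28, 35 days — a mix of 28 and 35. Every date is a Saturday.
Each is the 1st Saturday of its month.
1st Saturday of June 2028: June 3, 2028.
July 2028 — 1st Saturday is July 1, 2028.
August 2028 — 1st Saturday is August 5, 2028.

August 5, 2028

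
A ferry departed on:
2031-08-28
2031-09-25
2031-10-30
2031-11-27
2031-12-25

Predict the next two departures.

2032-01-29, 2032-02-26

Every date is a Thursday; gaps 28, 35, 28, 28 days.
Each is the last Thursday of its month (at least one falls on the 29th or later, ruling out '4th Thursday').
January 2032 ends with Thursday 2032-01-29.
Last Thursday of February 2032: 2032-02-26.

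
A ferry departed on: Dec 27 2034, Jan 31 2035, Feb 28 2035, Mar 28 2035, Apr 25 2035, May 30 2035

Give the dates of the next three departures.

Jun 27 2035, Jul 25 2035, Aug 29 2035

These are Wednesdays with 35, 28, 28, 28, 35-day gaps.
Each is the final Wednesday of its month — Jan 31 2035 is past the 28th, so '4th Wednesday' doesn't fit.
June 2035 ends with Wednesday Jun 27 2035.
Last Wednesday of July 2035: Jul 25 2035.
August 2035 ends with Wednesday Aug 29 2035.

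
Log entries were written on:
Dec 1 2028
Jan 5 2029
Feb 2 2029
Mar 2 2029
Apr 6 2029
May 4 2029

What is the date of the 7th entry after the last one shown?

Gaps: 35, 28, 28, 35, 28 days — a mix of 28 and 35. Every date is a Friday.
Each is the 1st Friday of its month.
1st Friday of June 2029: Jun 1 2029.
1st Friday of July 2029: Jul 6 2029.
1st Friday of August 2029: Aug 3 2029.
1st Friday of September 2029: Sep 7 2029.
1st Friday of October 2029: Oct 5 2029.
1st Friday of November 2029: Nov 2 2029.
1st Friday of December 2029: Dec 7 2029.

Dec 7 2029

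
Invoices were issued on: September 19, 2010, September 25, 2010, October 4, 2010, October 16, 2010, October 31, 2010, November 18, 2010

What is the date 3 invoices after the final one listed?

Intervals are 6, 9, 12, 15, 18 days — an arithmetic progression with common difference 3.
Next gap: 21 days. November 18, 2010 + 21 days = December 9, 2010.
Next gap: 24 days. December 9, 2010 + 24 days = January 2, 2011.
Next gap: 27 days. January 2, 2011 + 27 days = January 29, 2011.

January 29, 2011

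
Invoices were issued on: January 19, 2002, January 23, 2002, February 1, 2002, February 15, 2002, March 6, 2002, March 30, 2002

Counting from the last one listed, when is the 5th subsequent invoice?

October 11, 2002

Intervals are 4, 9, 14, 19, 24 days — an arithmetic progression with common difference 5.
Next gap: 29 days. March 30, 2002 + 29 days = April 28, 2002.
Next gap: 34 days. April 28, 2002 + 34 days = June 1, 2002.
Next gap: 39 days. June 1, 2002 + 39 days = July 10, 2002.
Next gap: 44 days. July 10, 2002 + 44 days = August 23, 2002.
Next gap: 49 days. August 23, 2002 + 49 days = October 11, 2002.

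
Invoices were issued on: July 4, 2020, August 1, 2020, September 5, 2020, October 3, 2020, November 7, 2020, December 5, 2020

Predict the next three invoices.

Gaps: 28, 35, 28, 35, 28 days — a mix of 28 and 35. Every date is a Saturday.
Each is the 1st Saturday of its month.
January 2021 — 1st Saturday is January 2, 2021.
February 2021 — 1st Saturday is February 6, 2021.
1st Saturday of March 2021: March 6, 2021.

January 2, 2021; February 6, 2021; March 6, 2021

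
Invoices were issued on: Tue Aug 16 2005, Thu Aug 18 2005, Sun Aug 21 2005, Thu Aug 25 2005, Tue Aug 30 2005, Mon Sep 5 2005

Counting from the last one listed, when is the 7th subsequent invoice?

Mon Nov 14 2005

Intervals are 2, 3, 4, 5, 6 days — an arithmetic progression with common difference 1.
Next gap: 7 days. Mon Sep 5 2005 + 7 days = Mon Sep 12 2005.
Next gap: 8 days. Mon Sep 12 2005 + 8 days = Tue Sep 20 2005.
Next gap: 9 days. Tue Sep 20 2005 + 9 days = Thu Sep 29 2005.
Next gap: 10 days. Thu Sep 29 2005 + 10 days = Sun Oct 9 2005.
Next gap: 11 days. Sun Oct 9 2005 + 11 days = Thu Oct 20 2005.
Next gap: 12 days. Thu Oct 20 2005 + 12 days = Tue Nov 1 2005.
Next gap: 13 days. Tue Nov 1 2005 + 13 days = Mon Nov 14 2005.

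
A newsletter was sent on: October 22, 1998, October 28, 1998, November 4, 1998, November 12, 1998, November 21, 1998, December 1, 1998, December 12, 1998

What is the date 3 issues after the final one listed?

January 20, 1999

Gaps: 6, 7, 8, 9, 10, 11 days — each gap is 1 larger than the previous one.
Next gap: 12 days. December 12, 1998 + 12 days = December 24, 1998.
Next gap: 13 days. December 24, 1998 + 13 days = January 6, 1999.
Next gap: 14 days. January 6, 1999 + 14 days = January 20, 1999.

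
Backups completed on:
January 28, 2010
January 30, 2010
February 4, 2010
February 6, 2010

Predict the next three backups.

Every event lands on a Thursday or Saturday (gaps cycle 2, 5, 2).
So the schedule is: every Thursday and Saturday.
The following Thursday is February 11, 2010.
The following Saturday is February 13, 2010.
Next Thursday: February 18, 2010.

February 11, 2010; February 13, 2010; February 18, 2010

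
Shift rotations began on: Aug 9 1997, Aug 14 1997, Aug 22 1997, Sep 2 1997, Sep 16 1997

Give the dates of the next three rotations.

Gaps: 5, 8, 11, 14 days — each gap is 3 larger than the previous one.
Next gap: 17 days. Sep 16 1997 + 17 days = Oct 3 1997.
Next gap: 20 days. Oct 3 1997 + 20 days = Oct 23 1997.
Next gap: 23 days. Oct 23 1997 + 23 days = Nov 15 1997.

Oct 3 1997, Oct 23 1997, Nov 15 1997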